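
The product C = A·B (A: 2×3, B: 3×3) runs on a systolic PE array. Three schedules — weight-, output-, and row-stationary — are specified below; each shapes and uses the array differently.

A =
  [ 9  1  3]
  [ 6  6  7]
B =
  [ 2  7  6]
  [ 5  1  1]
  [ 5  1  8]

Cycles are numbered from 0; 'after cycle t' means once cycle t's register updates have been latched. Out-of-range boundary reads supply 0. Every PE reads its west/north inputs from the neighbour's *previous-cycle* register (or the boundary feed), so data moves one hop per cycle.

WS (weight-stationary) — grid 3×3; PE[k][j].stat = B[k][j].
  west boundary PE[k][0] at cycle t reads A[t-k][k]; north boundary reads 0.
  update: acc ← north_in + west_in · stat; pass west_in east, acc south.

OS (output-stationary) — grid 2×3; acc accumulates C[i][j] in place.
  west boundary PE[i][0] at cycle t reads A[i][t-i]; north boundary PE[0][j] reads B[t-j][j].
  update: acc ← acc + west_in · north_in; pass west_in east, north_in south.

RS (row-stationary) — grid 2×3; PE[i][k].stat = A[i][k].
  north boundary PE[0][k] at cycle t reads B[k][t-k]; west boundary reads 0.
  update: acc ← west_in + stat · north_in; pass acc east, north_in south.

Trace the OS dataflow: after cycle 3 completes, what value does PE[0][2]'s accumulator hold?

OS (2×3). Following PE[0][2] plus its west/north inputs:
  step 0 · PE0,1: acc=0; fwd→0 fwd↓0
  step 0 · PE0,2: acc=0; fwd→0 fwd↓0
  step 1 · PE0,1: acc=63; fwd→9 fwd↓7
  step 1 · PE0,2: acc=0; fwd→0 fwd↓0
  step 2 · PE0,1: acc=64; fwd→1 fwd↓1
  step 2 · PE0,2: acc=54; fwd→9 fwd↓6
  step 3 · PE0,1: acc=67; fwd→3 fwd↓1
  step 3 · PE0,2: acc=55; fwd→1 fwd↓1

PE[0][2].acc = 55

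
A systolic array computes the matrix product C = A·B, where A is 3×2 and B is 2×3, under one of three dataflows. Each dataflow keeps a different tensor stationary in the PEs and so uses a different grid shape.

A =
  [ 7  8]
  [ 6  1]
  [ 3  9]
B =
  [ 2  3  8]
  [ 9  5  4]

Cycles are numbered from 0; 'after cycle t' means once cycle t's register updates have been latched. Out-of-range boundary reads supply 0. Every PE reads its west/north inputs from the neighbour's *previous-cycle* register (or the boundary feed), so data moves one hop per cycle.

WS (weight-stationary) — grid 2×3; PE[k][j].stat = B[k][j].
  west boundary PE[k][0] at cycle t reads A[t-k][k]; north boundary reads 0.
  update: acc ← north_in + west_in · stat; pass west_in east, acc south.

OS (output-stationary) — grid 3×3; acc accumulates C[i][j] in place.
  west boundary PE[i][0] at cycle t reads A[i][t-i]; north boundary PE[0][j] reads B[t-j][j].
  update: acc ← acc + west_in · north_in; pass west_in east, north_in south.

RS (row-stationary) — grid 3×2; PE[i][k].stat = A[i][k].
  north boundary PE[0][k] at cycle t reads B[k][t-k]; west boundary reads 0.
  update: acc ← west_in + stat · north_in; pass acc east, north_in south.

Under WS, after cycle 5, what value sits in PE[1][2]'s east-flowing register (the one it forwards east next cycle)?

WS 2×3: PE[1][2] cycle-by-cycle (with neighbour feeds):
  step 0 · PE0,2: acc=0; fwd→0 fwd↓0
  step 0 · PE1,1: acc=0; fwd→0 fwd↓0
  step 0 · PE1,2: acc=0; fwd→0 fwd↓0
  step 1 · PE0,2: acc=0; fwd→0 fwd↓0
  step 1 · PE1,1: acc=0; fwd→0 fwd↓0
  step 1 · PE1,2: acc=0; fwd→0 fwd↓0
  step 2 · PE0,2: acc=56; fwd→7 fwd↓56
  step 2 · PE1,1: acc=61; fwd→8 fwd↓61
  step 2 · PE1,2: acc=0; fwd→0 fwd↓0
  step 3 · PE0,2: acc=48; fwd→6 fwd↓48
  step 3 · PE1,1: acc=23; fwd→1 fwd↓23
  step 3 · PE1,2: acc=88; fwd→8 fwd↓88
  step 4 · PE0,2: acc=24; fwd→3 fwd↓24
  step 4 · PE1,1: acc=54; fwd→9 fwd↓54
  step 4 · PE1,2: acc=52; fwd→1 fwd↓52
  step 5 · PE0,2: acc=0; fwd→0 fwd↓0
  step 5 · PE1,1: acc=0; fwd→0 fwd↓0
  step 5 · PE1,2: acc=60; fwd→9 fwd↓60

register = 9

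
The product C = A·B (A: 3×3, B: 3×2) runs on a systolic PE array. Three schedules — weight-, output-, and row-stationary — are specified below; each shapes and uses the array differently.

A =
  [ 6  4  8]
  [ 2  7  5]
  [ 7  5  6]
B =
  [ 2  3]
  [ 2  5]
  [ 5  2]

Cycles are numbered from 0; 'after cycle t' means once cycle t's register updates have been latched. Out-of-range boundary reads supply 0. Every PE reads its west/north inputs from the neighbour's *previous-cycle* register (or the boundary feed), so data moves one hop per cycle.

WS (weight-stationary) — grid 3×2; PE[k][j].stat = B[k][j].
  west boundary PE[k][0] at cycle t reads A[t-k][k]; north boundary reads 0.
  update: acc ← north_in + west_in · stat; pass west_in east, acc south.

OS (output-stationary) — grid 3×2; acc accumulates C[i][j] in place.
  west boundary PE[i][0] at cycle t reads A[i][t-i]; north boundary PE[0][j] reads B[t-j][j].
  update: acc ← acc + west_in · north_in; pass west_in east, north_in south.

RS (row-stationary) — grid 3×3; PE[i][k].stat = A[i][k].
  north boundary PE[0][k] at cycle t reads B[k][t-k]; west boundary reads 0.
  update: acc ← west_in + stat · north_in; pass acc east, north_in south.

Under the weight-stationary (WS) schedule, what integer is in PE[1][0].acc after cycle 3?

PE[1][0].acc = 24

Tracing WS — 3×2 array, target PE[1][0]:
  cycle 0: PE[0][0] → acc 12, east 6, south 12
  cycle 0: PE[1][0] → acc 0, east 0, south 0
  cycle 1: PE[0][0] → acc 4, east 2, south 4
  cycle 1: PE[1][0] → acc 20, east 4, south 20
  cycle 2: PE[0][0] → acc 14, east 7, south 14
  cycle 2: PE[1][0] → acc 18, east 7, south 18
  cycle 3: PE[0][0] → acc 0, east 0, south 0
  cycle 3: PE[1][0] → acc 24, east 5, south 24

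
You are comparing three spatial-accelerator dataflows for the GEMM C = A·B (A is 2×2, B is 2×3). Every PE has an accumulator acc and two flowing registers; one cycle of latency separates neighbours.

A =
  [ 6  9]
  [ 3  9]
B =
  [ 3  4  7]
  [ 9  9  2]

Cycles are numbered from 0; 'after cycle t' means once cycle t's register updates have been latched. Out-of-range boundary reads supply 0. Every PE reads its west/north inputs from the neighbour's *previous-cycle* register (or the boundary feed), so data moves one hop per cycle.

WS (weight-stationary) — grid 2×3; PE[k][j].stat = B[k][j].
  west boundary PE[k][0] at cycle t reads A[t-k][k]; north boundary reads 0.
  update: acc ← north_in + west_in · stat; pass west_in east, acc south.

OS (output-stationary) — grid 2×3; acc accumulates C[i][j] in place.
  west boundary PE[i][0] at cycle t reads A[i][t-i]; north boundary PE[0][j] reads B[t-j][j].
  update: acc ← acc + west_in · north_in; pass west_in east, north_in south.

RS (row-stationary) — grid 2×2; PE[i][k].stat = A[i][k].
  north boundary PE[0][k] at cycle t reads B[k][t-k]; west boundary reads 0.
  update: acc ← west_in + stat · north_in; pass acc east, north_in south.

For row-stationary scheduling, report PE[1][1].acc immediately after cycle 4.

PE[1][1].acc = 39

RS (2×2). Following PE[1][1] plus its west/north inputs:
  after 0 — PE[0][1] acc=0, pass-E 0, pass-S 0
  after 0 — PE[1][0] acc=0, pass-E 0, pass-S 0
  after 0 — PE[1][1] acc=0, pass-E 0, pass-S 0
  after 1 — PE[0][1] acc=99, pass-E 99, pass-S 9
  after 1 — PE[1][0] acc=9, pass-E 9, pass-S 3
  after 1 — PE[1][1] acc=0, pass-E 0, pass-S 0
  after 2 — PE[0][1] acc=105, pass-E 105, pass-S 9
  after 2 — PE[1][0] acc=12, pass-E 12, pass-S 4
  after 2 — PE[1][1] acc=90, pass-E 90, pass-S 9
  after 3 — PE[0][1] acc=60, pass-E 60, pass-S 2
  after 3 — PE[1][0] acc=21, pass-E 21, pass-S 7
  after 3 — PE[1][1] acc=93, pass-E 93, pass-S 9
  after 4 — PE[0][1] acc=0, pass-E 0, pass-S 0
  after 4 — PE[1][0] acc=0, pass-E 0, pass-S 0
  after 4 — PE[1][1] acc=39, pass-E 39, pass-S 2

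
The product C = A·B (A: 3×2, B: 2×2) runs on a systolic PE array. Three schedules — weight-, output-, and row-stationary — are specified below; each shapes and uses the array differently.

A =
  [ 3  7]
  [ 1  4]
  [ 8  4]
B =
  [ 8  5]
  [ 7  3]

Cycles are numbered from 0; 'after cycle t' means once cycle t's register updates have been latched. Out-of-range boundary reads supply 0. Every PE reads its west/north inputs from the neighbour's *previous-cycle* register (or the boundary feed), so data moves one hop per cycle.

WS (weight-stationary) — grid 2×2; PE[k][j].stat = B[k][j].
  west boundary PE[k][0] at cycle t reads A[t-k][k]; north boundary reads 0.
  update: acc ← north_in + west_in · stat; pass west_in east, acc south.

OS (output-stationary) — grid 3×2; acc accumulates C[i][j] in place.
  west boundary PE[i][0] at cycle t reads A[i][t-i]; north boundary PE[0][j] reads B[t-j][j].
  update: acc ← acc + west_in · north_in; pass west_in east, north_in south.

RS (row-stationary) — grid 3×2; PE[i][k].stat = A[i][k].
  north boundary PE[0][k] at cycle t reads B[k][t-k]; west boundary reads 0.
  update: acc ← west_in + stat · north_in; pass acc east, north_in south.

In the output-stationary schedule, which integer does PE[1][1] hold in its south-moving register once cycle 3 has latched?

register = 3

OS on a 3×2 grid — tracing PE[1][1] and its feeders:
  @0  [0,1]  acc 0  |  →0  ↓0
  @0  [1,0]  acc 0  |  →0  ↓0
  @0  [1,1]  acc 0  |  →0  ↓0
  @1  [0,1]  acc 15  |  →3  ↓5
  @1  [1,0]  acc 8  |  →1  ↓8
  @1  [1,1]  acc 0  |  →0  ↓0
  @2  [0,1]  acc 36  |  →7  ↓3
  @2  [1,0]  acc 36  |  →4  ↓7
  @2  [1,1]  acc 5  |  →1  ↓5
  @3  [0,1]  acc 36  |  →0  ↓0
  @3  [1,0]  acc 36  |  →0  ↓0
  @3  [1,1]  acc 17  |  →4  ↓3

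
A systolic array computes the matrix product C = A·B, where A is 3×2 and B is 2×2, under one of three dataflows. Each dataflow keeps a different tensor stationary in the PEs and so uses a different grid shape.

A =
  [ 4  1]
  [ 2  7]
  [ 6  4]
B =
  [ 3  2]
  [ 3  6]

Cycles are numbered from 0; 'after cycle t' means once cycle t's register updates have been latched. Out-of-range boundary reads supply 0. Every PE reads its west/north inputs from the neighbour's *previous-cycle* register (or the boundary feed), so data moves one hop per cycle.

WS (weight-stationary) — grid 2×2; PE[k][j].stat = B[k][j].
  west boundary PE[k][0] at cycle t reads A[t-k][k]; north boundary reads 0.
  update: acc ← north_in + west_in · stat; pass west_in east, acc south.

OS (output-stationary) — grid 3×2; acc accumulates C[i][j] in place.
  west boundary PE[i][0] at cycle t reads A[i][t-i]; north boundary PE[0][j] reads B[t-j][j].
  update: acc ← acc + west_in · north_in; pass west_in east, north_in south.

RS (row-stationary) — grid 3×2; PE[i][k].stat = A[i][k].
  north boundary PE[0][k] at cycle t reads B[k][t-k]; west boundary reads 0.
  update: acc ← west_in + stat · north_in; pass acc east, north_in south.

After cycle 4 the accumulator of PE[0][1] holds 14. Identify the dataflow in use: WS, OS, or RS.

dataflow = OS

WS [2×2] PE[0][1] across cycles:
  [0] (0,1) acc=0 (h:0 v:0)
  [1] (0,1) acc=8 (h:4 v:8)
  [2] (0,1) acc=4 (h:2 v:4)
  [3] (0,1) acc=12 (h:6 v:12)
  [4] (0,1) acc=0 (h:0 v:0)
OS [3×2] PE[0][1] across cycles:
  [0] (0,1) acc=0 (h:0 v:0)
  [1] (0,1) acc=8 (h:4 v:2)
  [2] (0,1) acc=14 (h:1 v:6)
  [3] (0,1) acc=14 (h:0 v:0)
  [4] (0,1) acc=14 (h:0 v:0)
RS [3×2] PE[0][1] across cycles:
  [0] (0,1) acc=0 (h:0 v:0)
  [1] (0,1) acc=15 (h:15 v:3)
  [2] (0,1) acc=14 (h:14 v:6)
  [3] (0,1) acc=0 (h:0 v:0)
  [4] (0,1) acc=0 (h:0 v:0)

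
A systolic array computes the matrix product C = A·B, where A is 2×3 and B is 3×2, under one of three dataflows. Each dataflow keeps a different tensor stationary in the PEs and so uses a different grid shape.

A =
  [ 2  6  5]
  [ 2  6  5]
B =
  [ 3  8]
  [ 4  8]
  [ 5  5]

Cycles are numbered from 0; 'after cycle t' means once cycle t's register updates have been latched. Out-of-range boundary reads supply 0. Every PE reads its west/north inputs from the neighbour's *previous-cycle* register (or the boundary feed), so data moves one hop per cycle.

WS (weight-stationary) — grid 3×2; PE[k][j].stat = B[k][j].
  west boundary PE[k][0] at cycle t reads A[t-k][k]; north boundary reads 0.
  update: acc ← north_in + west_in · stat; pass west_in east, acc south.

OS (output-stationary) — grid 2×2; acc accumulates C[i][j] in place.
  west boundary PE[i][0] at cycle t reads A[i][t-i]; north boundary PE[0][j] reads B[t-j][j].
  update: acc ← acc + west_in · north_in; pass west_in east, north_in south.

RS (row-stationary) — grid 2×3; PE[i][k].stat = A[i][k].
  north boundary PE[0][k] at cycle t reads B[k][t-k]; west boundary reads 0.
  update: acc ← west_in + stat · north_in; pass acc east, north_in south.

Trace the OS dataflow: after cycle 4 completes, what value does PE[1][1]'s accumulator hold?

OS (2×2). Following PE[1][1] plus its west/north inputs:
  t=0 PE[0][1]: acc=0 h=0 v=0
  t=0 PE[1][0]: acc=0 h=0 v=0
  t=0 PE[1][1]: acc=0 h=0 v=0
  t=1 PE[0][1]: acc=16 h=2 v=8
  t=1 PE[1][0]: acc=6 h=2 v=3
  t=1 PE[1][1]: acc=0 h=0 v=0
  t=2 PE[0][1]: acc=64 h=6 v=8
  t=2 PE[1][0]: acc=30 h=6 v=4
  t=2 PE[1][1]: acc=16 h=2 v=8
  t=3 PE[0][1]: acc=89 h=5 v=5
  t=3 PE[1][0]: acc=55 h=5 v=5
  t=3 PE[1][1]: acc=64 h=6 v=8
  t=4 PE[0][1]: acc=89 h=0 v=0
  t=4 PE[1][0]: acc=55 h=0 v=0
  t=4 PE[1][1]: acc=89 h=5 v=5

PE[1][1].acc = 89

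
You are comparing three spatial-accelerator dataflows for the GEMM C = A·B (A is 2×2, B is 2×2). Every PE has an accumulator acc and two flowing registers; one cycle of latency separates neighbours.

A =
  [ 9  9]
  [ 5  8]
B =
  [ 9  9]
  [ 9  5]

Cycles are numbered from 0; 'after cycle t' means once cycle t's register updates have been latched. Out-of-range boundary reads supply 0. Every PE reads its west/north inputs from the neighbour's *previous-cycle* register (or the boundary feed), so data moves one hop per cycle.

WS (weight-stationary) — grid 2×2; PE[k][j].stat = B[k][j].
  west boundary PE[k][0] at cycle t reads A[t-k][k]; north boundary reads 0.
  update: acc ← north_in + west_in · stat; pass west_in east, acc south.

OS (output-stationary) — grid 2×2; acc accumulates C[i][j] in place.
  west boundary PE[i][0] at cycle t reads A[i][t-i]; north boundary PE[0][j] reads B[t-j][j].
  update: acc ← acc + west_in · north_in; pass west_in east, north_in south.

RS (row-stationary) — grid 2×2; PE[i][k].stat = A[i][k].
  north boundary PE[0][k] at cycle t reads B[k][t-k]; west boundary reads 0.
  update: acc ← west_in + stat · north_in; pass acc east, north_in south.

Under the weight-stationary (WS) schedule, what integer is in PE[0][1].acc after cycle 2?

PE[0][1].acc = 45

WS 2×2: PE[0][1] cycle-by-cycle (with neighbour feeds):
  t=0 PE[0][0]: acc=81 h=9 v=81
  t=0 PE[0][1]: acc=0 h=0 v=0
  t=1 PE[0][0]: acc=45 h=5 v=45
  t=1 PE[0][1]: acc=81 h=9 v=81
  t=2 PE[0][0]: acc=0 h=0 v=0
  t=2 PE[0][1]: acc=45 h=5 v=45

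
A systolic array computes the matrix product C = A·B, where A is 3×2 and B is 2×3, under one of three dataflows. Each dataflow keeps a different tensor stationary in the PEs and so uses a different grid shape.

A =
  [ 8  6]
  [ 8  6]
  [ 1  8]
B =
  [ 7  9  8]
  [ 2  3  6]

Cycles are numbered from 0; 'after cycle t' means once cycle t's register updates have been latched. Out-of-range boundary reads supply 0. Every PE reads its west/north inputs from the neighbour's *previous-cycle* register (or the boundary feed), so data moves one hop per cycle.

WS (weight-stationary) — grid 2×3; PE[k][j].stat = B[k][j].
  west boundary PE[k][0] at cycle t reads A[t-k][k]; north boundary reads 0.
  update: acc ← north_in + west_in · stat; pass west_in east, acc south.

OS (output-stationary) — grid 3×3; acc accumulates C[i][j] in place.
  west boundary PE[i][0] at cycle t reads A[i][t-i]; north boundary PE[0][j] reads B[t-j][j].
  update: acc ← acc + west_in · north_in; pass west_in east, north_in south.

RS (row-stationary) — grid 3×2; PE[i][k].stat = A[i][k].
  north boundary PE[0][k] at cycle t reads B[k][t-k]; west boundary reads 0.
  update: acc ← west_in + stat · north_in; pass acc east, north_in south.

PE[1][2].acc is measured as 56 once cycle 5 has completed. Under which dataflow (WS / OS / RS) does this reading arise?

dataflow = WS

WS (2×3 grid), PE[1][2]:
  t=0 PE[1][2]: acc=0 h=0 v=0
  t=1 PE[1][2]: acc=0 h=0 v=0
  t=2 PE[1][2]: acc=0 h=0 v=0
  t=3 PE[1][2]: acc=100 h=6 v=100
  t=4 PE[1][2]: acc=100 h=6 v=100
  t=5 PE[1][2]: acc=56 h=8 v=56
OS (3×3 grid), PE[1][2]:
  t=0 PE[1][2]: acc=0 h=0 v=0
  t=1 PE[1][2]: acc=0 h=0 v=0
  t=2 PE[1][2]: acc=0 h=0 v=0
  t=3 PE[1][2]: acc=64 h=8 v=8
  t=4 PE[1][2]: acc=100 h=6 v=6
  t=5 PE[1][2]: acc=100 h=0 v=0
RS: PE[1][2] is outside its 3×2 grid.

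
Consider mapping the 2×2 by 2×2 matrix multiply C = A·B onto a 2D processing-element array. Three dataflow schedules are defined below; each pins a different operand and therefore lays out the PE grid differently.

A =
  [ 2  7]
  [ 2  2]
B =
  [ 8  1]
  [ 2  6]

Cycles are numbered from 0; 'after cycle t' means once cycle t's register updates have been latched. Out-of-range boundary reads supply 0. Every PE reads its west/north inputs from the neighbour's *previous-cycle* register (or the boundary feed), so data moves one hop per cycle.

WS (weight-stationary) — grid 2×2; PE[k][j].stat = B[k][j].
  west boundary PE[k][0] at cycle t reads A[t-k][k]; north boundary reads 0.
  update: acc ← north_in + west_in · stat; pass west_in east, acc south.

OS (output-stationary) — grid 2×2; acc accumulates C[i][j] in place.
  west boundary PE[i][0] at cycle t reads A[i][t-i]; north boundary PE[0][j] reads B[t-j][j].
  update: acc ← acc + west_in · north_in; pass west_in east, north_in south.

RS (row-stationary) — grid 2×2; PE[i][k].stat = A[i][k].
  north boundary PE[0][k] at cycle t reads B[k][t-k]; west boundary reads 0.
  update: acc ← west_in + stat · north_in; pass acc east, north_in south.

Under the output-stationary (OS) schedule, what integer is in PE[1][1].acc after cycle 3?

PE[1][1].acc = 14

OS on a 2×2 grid — tracing PE[1][1] and its feeders:
  0: (0,1).acc=0  regs=<0,0>
  0: (1,0).acc=0  regs=<0,0>
  0: (1,1).acc=0  regs=<0,0>
  1: (0,1).acc=2  regs=<2,1>
  1: (1,0).acc=16  regs=<2,8>
  1: (1,1).acc=0  regs=<0,0>
  2: (0,1).acc=44  regs=<7,6>
  2: (1,0).acc=20  regs=<2,2>
  2: (1,1).acc=2  regs=<2,1>
  3: (0,1).acc=44  regs=<0,0>
  3: (1,0).acc=20  regs=<0,0>
  3: (1,1).acc=14  regs=<2,6>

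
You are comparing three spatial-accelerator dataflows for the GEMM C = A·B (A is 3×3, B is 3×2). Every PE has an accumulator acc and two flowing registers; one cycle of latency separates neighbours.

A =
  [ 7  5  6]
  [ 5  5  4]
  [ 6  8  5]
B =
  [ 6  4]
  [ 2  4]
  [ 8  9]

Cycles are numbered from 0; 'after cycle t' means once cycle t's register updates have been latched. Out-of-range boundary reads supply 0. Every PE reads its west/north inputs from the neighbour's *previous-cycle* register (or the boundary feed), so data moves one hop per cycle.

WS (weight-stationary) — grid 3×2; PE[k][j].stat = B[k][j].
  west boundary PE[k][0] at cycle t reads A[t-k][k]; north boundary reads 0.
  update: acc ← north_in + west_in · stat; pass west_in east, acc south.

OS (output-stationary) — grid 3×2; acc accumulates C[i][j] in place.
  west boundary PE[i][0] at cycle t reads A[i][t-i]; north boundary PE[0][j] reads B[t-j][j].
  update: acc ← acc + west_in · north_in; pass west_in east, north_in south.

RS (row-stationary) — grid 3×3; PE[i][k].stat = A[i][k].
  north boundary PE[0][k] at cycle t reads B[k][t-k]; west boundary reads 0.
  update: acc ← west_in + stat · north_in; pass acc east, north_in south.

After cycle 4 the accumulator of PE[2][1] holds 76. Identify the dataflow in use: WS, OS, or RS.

— WS: 3×2; PE[2][1] trace:
  t=0 PE[2][1]: acc=0 h=0 v=0
  t=1 PE[2][1]: acc=0 h=0 v=0
  t=2 PE[2][1]: acc=0 h=0 v=0
  t=3 PE[2][1]: acc=102 h=6 v=102
  t=4 PE[2][1]: acc=76 h=4 v=76
— OS: 3×2; PE[2][1] trace:
  t=0 PE[2][1]: acc=0 h=0 v=0
  t=1 PE[2][1]: acc=0 h=0 v=0
  t=2 PE[2][1]: acc=0 h=0 v=0
  t=3 PE[2][1]: acc=24 h=6 v=4
  t=4 PE[2][1]: acc=56 h=8 v=4
— RS: 3×3; PE[2][1] trace:
  t=0 PE[2][1]: acc=0 h=0 v=0
  t=1 PE[2][1]: acc=0 h=0 v=0
  t=2 PE[2][1]: acc=0 h=0 v=0
  t=3 PE[2][1]: acc=52 h=52 v=2
  t=4 PE[2][1]: acc=56 h=56 v=4

dataflow = WS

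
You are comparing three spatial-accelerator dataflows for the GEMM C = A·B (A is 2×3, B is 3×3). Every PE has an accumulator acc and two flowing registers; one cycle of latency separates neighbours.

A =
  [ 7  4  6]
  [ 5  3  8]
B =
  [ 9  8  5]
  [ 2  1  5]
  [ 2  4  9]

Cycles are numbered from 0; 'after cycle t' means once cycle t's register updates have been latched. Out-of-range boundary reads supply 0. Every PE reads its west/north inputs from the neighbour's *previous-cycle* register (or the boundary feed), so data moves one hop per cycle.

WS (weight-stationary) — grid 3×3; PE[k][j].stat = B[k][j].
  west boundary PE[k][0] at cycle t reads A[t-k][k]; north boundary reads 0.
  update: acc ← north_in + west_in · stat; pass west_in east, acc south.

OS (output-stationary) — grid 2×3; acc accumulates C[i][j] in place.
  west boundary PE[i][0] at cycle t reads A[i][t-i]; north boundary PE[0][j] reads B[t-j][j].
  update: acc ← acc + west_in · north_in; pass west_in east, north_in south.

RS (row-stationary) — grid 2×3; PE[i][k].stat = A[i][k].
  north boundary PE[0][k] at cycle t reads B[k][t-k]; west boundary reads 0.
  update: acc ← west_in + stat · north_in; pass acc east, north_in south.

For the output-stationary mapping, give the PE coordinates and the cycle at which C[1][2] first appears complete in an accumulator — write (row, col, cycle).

OS — PE[1][2] is where C[1][2] collects:
  after 0 — PE[1][2] acc=0, pass-E 0, pass-S 0
  after 1 — PE[1][2] acc=0, pass-E 0, pass-S 0
  after 2 — PE[1][2] acc=0, pass-E 0, pass-S 0
  after 3 — PE[1][2] acc=25, pass-E 5, pass-S 5
  after 4 — PE[1][2] acc=40, pass-E 3, pass-S 5
  after 5 — PE[1][2] acc=112, pass-E 8, pass-S 9

(row, col, cycle) = (1, 2, 5)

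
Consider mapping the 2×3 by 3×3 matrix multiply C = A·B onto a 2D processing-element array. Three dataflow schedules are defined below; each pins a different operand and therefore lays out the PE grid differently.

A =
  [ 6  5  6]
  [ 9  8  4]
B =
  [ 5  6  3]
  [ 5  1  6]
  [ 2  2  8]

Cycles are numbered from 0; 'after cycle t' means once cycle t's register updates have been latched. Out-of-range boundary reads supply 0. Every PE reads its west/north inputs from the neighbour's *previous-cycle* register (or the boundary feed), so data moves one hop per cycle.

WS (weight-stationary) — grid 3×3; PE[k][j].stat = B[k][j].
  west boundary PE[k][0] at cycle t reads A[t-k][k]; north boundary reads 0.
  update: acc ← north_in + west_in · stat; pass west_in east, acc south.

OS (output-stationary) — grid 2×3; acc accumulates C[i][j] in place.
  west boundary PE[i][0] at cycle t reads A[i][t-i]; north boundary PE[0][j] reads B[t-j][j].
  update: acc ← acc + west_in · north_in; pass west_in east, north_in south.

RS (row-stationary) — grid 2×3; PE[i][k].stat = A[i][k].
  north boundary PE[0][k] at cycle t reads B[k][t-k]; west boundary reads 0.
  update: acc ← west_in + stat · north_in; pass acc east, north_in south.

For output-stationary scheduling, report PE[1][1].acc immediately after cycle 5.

Tracing OS — 2×3 array, target PE[1][1]:
  [0] (0,1) acc=0 (h:0 v:0)
  [0] (1,0) acc=0 (h:0 v:0)
  [0] (1,1) acc=0 (h:0 v:0)
  [1] (0,1) acc=36 (h:6 v:6)
  [1] (1,0) acc=45 (h:9 v:5)
  [1] (1,1) acc=0 (h:0 v:0)
  [2] (0,1) acc=41 (h:5 v:1)
  [2] (1,0) acc=85 (h:8 v:5)
  [2] (1,1) acc=54 (h:9 v:6)
  [3] (0,1) acc=53 (h:6 v:2)
  [3] (1,0) acc=93 (h:4 v:2)
  [3] (1,1) acc=62 (h:8 v:1)
  [4] (0,1) acc=53 (h:0 v:0)
  [4] (1,0) acc=93 (h:0 v:0)
  [4] (1,1) acc=70 (h:4 v:2)
  [5] (0,1) acc=53 (h:0 v:0)
  [5] (1,0) acc=93 (h:0 v:0)
  [5] (1,1) acc=70 (h:0 v:0)

PE[1][1].acc = 70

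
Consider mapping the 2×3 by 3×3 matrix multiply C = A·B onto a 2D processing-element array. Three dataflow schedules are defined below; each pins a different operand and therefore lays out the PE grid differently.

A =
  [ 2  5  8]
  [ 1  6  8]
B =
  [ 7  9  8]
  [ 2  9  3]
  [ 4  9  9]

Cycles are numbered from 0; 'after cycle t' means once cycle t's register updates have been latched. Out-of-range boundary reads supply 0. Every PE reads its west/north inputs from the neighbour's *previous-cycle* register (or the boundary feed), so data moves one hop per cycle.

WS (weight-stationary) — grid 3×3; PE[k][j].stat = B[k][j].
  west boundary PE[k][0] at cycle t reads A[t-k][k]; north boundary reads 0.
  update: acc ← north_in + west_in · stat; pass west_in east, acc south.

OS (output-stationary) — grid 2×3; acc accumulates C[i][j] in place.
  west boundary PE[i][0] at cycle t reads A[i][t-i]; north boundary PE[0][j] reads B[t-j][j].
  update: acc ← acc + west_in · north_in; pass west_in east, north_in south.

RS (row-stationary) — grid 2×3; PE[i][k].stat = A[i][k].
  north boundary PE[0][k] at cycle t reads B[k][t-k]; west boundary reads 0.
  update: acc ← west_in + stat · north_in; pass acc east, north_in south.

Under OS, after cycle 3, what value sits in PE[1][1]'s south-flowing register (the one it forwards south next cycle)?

OS (2×3). Following PE[1][1] plus its west/north inputs:
  c0 r0c1: 0 / 0 / 0
  c0 r1c0: 0 / 0 / 0
  c0 r1c1: 0 / 0 / 0
  c1 r0c1: 18 / 2 / 9
  c1 r1c0: 7 / 1 / 7
  c1 r1c1: 0 / 0 / 0
  c2 r0c1: 63 / 5 / 9
  c2 r1c0: 19 / 6 / 2
  c2 r1c1: 9 / 1 / 9
  c3 r0c1: 135 / 8 / 9
  c3 r1c0: 51 / 8 / 4
  c3 r1c1: 63 / 6 / 9

register = 9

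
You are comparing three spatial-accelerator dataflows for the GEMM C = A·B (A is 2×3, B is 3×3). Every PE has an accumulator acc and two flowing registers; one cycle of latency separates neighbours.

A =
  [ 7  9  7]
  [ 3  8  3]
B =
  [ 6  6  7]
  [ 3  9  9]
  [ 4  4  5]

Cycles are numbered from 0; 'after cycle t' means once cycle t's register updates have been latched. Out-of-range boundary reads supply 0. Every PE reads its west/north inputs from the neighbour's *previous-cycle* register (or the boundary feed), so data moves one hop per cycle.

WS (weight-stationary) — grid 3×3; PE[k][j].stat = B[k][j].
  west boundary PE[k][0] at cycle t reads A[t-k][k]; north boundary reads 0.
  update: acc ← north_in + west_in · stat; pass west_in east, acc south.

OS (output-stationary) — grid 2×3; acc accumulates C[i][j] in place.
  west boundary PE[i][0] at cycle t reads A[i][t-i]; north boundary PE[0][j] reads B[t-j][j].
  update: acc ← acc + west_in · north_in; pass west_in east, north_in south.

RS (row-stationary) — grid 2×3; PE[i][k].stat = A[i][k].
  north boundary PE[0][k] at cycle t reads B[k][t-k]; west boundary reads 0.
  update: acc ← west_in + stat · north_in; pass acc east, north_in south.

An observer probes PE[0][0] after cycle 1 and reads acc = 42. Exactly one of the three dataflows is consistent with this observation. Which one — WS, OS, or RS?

WS [3×3] PE[0][0] across cycles:
  t=0 PE[0][0]: acc=42 h=7 v=42
  t=1 PE[0][0]: acc=18 h=3 v=18
OS [2×3] PE[0][0] across cycles:
  t=0 PE[0][0]: acc=42 h=7 v=6
  t=1 PE[0][0]: acc=69 h=9 v=3
RS [2×3] PE[0][0] across cycles:
  t=0 PE[0][0]: acc=42 h=42 v=6
  t=1 PE[0][0]: acc=42 h=42 v=6

dataflow = RS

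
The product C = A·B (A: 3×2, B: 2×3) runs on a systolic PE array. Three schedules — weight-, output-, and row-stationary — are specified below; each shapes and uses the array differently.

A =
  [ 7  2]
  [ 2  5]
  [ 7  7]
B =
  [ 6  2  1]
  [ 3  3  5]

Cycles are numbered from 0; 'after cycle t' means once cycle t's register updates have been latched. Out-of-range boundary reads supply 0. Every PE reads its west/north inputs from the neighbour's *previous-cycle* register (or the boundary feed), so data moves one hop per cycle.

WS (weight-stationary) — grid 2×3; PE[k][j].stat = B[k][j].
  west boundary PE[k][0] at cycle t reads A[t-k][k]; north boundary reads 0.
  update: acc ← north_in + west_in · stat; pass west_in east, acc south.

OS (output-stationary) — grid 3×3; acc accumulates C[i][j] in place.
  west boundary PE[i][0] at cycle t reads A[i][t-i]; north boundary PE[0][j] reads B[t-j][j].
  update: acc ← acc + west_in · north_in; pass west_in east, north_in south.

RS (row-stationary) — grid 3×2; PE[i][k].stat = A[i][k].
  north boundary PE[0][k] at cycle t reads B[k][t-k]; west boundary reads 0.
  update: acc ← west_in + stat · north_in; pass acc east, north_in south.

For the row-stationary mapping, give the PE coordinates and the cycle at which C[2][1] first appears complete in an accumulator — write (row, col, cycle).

(row, col, cycle) = (2, 1, 4)

Under RS, C[2][1] lands at PE[2][1]:
  0: (2,1).acc=0  regs=<0,0>
  1: (2,1).acc=0  regs=<0,0>
  2: (2,1).acc=0  regs=<0,0>
  3: (2,1).acc=63  regs=<63,3>
  4: (2,1).acc=35  regs=<35,3>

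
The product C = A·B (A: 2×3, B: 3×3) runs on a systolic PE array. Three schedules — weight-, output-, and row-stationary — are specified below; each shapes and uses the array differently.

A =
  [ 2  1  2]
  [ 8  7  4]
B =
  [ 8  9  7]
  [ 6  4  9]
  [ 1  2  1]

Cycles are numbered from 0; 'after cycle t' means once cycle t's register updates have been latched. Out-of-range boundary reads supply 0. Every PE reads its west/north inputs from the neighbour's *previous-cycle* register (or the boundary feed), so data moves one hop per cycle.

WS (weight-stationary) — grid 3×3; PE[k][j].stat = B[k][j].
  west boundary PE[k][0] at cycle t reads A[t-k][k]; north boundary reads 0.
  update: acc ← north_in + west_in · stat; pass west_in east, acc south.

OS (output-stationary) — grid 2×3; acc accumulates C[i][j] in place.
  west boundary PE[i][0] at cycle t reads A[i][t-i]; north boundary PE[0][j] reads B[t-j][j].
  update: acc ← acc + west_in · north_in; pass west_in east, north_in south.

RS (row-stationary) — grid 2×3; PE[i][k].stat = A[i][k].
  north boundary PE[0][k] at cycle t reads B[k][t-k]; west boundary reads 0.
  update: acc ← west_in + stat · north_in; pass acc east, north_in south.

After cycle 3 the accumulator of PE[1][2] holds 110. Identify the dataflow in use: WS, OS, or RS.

dataflow = RS

WS [3×3] PE[1][2] across cycles:
  cycle 0: PE[1][2] → acc 0, east 0, south 0
  cycle 1: PE[1][2] → acc 0, east 0, south 0
  cycle 2: PE[1][2] → acc 0, east 0, south 0
  cycle 3: PE[1][2] → acc 23, east 1, south 23
OS [2×3] PE[1][2] across cycles:
  cycle 0: PE[1][2] → acc 0, east 0, south 0
  cycle 1: PE[1][2] → acc 0, east 0, south 0
  cycle 2: PE[1][2] → acc 0, east 0, south 0
  cycle 3: PE[1][2] → acc 56, east 8, south 7
RS [2×3] PE[1][2] across cycles:
  cycle 0: PE[1][2] → acc 0, east 0, south 0
  cycle 1: PE[1][2] → acc 0, east 0, south 0
  cycle 2: PE[1][2] → acc 0, east 0, south 0
  cycle 3: PE[1][2] → acc 110, east 110, south 1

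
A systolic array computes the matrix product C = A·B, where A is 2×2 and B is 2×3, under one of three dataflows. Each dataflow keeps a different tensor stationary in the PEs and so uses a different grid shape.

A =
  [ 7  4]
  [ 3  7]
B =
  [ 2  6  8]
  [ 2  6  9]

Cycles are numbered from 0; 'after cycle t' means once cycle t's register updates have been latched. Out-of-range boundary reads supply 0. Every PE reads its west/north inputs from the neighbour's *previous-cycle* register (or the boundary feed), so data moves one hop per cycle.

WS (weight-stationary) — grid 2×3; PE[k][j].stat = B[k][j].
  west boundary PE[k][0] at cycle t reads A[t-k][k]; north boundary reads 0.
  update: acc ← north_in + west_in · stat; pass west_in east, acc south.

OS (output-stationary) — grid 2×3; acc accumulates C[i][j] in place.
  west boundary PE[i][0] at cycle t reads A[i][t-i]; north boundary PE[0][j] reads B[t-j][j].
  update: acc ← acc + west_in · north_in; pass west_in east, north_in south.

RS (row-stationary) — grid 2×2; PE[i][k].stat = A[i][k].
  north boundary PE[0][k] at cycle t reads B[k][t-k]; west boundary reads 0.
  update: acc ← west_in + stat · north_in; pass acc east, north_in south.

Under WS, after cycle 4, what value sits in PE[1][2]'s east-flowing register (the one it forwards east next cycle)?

register = 7

WS on a 2×3 grid — tracing PE[1][2] and its feeders:
  t=0 PE[0][2]: acc=0 h=0 v=0
  t=0 PE[1][1]: acc=0 h=0 v=0
  t=0 PE[1][2]: acc=0 h=0 v=0
  t=1 PE[0][2]: acc=0 h=0 v=0
  t=1 PE[1][1]: acc=0 h=0 v=0
  t=1 PE[1][2]: acc=0 h=0 v=0
  t=2 PE[0][2]: acc=56 h=7 v=56
  t=2 PE[1][1]: acc=66 h=4 v=66
  t=2 PE[1][2]: acc=0 h=0 v=0
  t=3 PE[0][2]: acc=24 h=3 v=24
  t=3 PE[1][1]: acc=60 h=7 v=60
  t=3 PE[1][2]: acc=92 h=4 v=92
  t=4 PE[0][2]: acc=0 h=0 v=0
  t=4 PE[1][1]: acc=0 h=0 v=0
  t=4 PE[1][2]: acc=87 h=7 v=87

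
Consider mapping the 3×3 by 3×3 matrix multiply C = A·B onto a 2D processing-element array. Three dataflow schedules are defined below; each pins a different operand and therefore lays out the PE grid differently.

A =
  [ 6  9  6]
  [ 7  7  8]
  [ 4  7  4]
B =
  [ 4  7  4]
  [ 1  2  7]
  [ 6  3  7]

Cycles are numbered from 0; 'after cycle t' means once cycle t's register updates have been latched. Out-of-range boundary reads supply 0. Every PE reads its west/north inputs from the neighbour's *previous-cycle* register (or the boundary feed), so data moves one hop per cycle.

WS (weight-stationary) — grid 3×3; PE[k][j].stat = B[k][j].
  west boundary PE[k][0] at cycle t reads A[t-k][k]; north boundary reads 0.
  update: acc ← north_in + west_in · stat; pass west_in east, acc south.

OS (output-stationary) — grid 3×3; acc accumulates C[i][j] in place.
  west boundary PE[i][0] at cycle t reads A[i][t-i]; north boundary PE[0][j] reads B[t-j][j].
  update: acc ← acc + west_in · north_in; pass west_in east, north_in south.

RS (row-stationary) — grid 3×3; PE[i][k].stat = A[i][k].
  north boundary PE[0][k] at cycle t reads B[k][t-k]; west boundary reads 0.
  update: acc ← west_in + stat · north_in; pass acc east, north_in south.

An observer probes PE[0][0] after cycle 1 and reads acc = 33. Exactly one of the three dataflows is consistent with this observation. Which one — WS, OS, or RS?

— WS: 3×3; PE[0][0] trace:
  [0] (0,0) acc=24 (h:6 v:24)
  [1] (0,0) acc=28 (h:7 v:28)
— OS: 3×3; PE[0][0] trace:
  [0] (0,0) acc=24 (h:6 v:4)
  [1] (0,0) acc=33 (h:9 v:1)
— RS: 3×3; PE[0][0] trace:
  [0] (0,0) acc=24 (h:24 v:4)
  [1] (0,0) acc=42 (h:42 v:7)

dataflow = OS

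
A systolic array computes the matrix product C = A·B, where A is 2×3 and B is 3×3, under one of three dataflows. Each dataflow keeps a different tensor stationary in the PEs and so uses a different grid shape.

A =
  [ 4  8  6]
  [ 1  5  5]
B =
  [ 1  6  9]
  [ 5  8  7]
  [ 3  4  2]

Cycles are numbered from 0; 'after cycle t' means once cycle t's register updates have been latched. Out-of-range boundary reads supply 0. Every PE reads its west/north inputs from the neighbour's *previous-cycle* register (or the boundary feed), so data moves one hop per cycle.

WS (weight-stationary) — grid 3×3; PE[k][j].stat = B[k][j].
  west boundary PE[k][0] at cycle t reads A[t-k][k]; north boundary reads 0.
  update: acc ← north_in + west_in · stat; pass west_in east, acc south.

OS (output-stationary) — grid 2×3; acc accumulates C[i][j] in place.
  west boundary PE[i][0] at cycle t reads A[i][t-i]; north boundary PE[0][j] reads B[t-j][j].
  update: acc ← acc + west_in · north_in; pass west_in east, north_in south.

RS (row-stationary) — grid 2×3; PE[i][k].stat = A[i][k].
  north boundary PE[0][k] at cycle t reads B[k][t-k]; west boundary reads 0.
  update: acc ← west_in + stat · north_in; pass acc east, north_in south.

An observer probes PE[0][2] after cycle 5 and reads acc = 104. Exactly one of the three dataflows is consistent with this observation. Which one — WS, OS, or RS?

dataflow = OS

WS [3×3] PE[0][2] across cycles:
  cycle 0: PE[0][2] → acc 0, east 0, south 0
  cycle 1: PE[0][2] → acc 0, east 0, south 0
  cycle 2: PE[0][2] → acc 36, east 4, south 36
  cycle 3: PE[0][2] → acc 9, east 1, south 9
  cycle 4: PE[0][2] → acc 0, east 0, south 0
  cycle 5: PE[0][2] → acc 0, east 0, south 0
OS [2×3] PE[0][2] across cycles:
  cycle 0: PE[0][2] → acc 0, east 0, south 0
  cycle 1: PE[0][2] → acc 0, east 0, south 0
  cycle 2: PE[0][2] → acc 36, east 4, south 9
  cycle 3: PE[0][2] → acc 92, east 8, south 7
  cycle 4: PE[0][2] → acc 104, east 6, south 2
  cycle 5: PE[0][2] → acc 104, east 0, south 0
RS [2×3] PE[0][2] across cycles:
  cycle 0: PE[0][2] → acc 0, east 0, south 0
  cycle 1: PE[0][2] → acc 0, east 0, south 0
  cycle 2: PE[0][2] → acc 62, east 62, south 3
  cycle 3: PE[0][2] → acc 112, east 112, south 4
  cycle 4: PE[0][2] → acc 104, east 104, south 2
  cycle 5: PE[0][2] → acc 0, east 0, south 0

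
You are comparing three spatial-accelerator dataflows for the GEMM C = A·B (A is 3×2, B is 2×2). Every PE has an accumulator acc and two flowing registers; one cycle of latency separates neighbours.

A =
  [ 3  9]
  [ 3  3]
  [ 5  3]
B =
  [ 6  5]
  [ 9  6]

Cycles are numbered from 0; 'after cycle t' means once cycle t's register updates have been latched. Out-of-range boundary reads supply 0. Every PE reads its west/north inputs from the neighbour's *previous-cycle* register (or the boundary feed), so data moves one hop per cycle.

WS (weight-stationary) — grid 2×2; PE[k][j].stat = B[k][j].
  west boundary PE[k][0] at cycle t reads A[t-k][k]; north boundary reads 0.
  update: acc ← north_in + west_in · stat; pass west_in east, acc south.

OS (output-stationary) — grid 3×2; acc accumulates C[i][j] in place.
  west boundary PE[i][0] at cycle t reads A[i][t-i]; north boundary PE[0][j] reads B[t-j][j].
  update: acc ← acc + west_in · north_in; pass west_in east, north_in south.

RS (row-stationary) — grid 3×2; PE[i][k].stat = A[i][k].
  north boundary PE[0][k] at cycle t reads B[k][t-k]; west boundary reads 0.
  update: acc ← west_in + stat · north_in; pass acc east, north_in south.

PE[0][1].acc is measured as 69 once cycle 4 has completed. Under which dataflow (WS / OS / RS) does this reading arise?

Under WS (2×2), PE[0][1]:
  after 0 — PE[0][1] acc=0, pass-E 0, pass-S 0
  after 1 — PE[0][1] acc=15, pass-E 3, pass-S 15
  after 2 — PE[0][1] acc=15, pass-E 3, pass-S 15
  after 3 — PE[0][1] acc=25, pass-E 5, pass-S 25
  after 4 — PE[0][1] acc=0, pass-E 0, pass-S 0
Under OS (3×2), PE[0][1]:
  after 0 — PE[0][1] acc=0, pass-E 0, pass-S 0
  after 1 — PE[0][1] acc=15, pass-E 3, pass-S 5
  after 2 — PE[0][1] acc=69, pass-E 9, pass-S 6
  after 3 — PE[0][1] acc=69, pass-E 0, pass-S 0
  after 4 — PE[0][1] acc=69, pass-E 0, pass-S 0
Under RS (3×2), PE[0][1]:
  after 0 — PE[0][1] acc=0, pass-E 0, pass-S 0
  after 1 — PE[0][1] acc=99, pass-E 99, pass-S 9
  after 2 — PE[0][1] acc=69, pass-E 69, pass-S 6
  after 3 — PE[0][1] acc=0, pass-E 0, pass-S 0
  after 4 — PE[0][1] acc=0, pass-E 0, pass-S 0

dataflow = OS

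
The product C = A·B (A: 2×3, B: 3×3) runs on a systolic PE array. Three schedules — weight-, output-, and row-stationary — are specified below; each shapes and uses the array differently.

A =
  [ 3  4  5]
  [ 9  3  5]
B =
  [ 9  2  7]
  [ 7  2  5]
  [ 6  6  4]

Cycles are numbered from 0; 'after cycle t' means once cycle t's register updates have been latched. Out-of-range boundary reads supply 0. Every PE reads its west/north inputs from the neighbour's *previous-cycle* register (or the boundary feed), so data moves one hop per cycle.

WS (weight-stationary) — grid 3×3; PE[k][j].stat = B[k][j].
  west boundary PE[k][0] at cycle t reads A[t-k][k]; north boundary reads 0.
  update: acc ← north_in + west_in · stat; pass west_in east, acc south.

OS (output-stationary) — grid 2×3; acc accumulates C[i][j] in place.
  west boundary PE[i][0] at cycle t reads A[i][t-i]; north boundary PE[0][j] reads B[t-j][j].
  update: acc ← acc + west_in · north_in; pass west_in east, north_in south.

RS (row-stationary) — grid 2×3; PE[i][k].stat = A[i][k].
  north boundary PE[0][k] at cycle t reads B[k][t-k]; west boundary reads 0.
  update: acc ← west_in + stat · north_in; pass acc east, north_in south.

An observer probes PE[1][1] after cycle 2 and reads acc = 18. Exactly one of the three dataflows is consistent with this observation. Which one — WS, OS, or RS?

WS [3×3] PE[1][1] across cycles:
  0: (1,1).acc=0  regs=<0,0>
  1: (1,1).acc=0  regs=<0,0>
  2: (1,1).acc=14  regs=<4,14>
OS [2×3] PE[1][1] across cycles:
  0: (1,1).acc=0  regs=<0,0>
  1: (1,1).acc=0  regs=<0,0>
  2: (1,1).acc=18  regs=<9,2>
RS [2×3] PE[1][1] across cycles:
  0: (1,1).acc=0  regs=<0,0>
  1: (1,1).acc=0  regs=<0,0>
  2: (1,1).acc=102  regs=<102,7>

dataflow = OS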